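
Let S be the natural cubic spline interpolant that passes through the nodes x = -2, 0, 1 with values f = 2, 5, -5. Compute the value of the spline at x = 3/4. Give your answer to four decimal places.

Let M_i = S''(x_i). Step sizes h_i = 2, 1; slopes of the chords Δ_i = (y_(i+1) - y_i)/h_i = 3/2, -10.
  2·M_0 + 6·M_1 + 1·M_2 = 6(Δ_1 - Δ_0) = -69
Natural end conditions: M_0 = M_2 = 0.
Forward elimination and back-substitution give M_0 = 0, M_1 = -23/2, M_2 = 0.
On [0, 1], S(x) = 5 - 37/6·x - 23/4·x² + 23/12·x³.
With x = 3/4: S(3/4) = -525/256.

-2.0508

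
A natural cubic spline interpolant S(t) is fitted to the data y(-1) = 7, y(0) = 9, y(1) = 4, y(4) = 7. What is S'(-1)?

4

Let M_i = S''(x_i). Step sizes h_i = 1, 1, 3; slopes of the chords Δ_i = (y_(i+1) - y_i)/h_i = 2, -5, 1.
  1·M_0 + 4·M_1 + 1·M_2 = 6(Δ_1 - Δ_0) = -42
  1·M_1 + 8·M_2 + 3·M_3 = 6(Δ_2 - Δ_1) = 36
Natural end conditions: M_0 = M_3 = 0.
Hence M_0 = 0, M_1 = -12, M_2 = 6, M_3 = 0.
On [-1, 0], S'(t) = b_0 + 2c_0·(t + 1) + 3d_0·(t + 1)² with b_0 = Δ_0 - h_0(2M_0 + M_1)/6 = 4, c_0 = M_0/2 = 0, d_0 = (M_1 - M_0)/(6h_0) = -2. So S'(-1) = 4.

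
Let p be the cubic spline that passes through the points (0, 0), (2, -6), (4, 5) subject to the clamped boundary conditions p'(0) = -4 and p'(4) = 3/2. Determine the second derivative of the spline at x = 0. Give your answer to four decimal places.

Put M_i = p'' at the i-th knot. Here h = (2, 2) and Δ = (-3, 11/2), so the interior equations h_(i-1)·M_(i-1) + 2(h_(i-1)+h_i)·M_i + h_i·M_(i+1) = 6(Δ_i − Δ_(i-1)) read
  2·M_0 + 8·M_1 + 2·M_2 = 6(Δ_1 - Δ_0) = 51
Clamped end conditions give two more equations: 2h_0·M_0 + h_0·M_1 = 6(Δ_0 - p'(0)) = 6 and h_1·M_1 + 2h_1·M_2 = 6(p'(4) - Δ_1) = -24.
Hence M_0 = -7/2, M_1 = 10, M_2 = -11.

-3.5000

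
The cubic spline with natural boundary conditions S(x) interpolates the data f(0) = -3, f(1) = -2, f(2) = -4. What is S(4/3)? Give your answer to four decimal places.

-2.3889

With M_i denoting the second derivative at x_i, h_i = 1, 1, and Δ_i = (y_(i+1) − y_i)/h_i = 1, -2:
  1·M_0 + 4·M_1 + 1·M_2 = 6(Δ_1 - Δ_0) = -18
Natural end conditions: M_0 = M_2 = 0.
Solving: M_0 = 0, M_1 = -9/2, M_2 = 0.
On [1, 2], S(x) = -2 - 1/2·(x - 1) - 9/4·(x - 1)² + 3/4·(x - 1)³.
With (x - 1) = 1/3: S(4/3) = -43/18.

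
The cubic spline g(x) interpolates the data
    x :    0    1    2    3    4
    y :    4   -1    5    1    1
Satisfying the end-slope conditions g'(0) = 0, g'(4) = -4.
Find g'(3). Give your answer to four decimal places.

Put σ_i = g'' at the i-th knot. Here h = (1, 1, 1, 1) and Δ = (-5, 6, -4, 0), so the interior equations h_(i-1)·σ_(i-1) + 2(h_(i-1)+h_i)·σ_i + h_i·σ_(i+1) = 6(Δ_i − Δ_(i-1)) read
  1·σ_0 + 4·σ_1 + 1·σ_2 = 6(Δ_1 - Δ_0) = 66
  1·σ_1 + 4·σ_2 + 1·σ_3 = 6(Δ_2 - Δ_1) = -60
  1·σ_2 + 4·σ_3 + 1·σ_4 = 6(Δ_3 - Δ_2) = 24
Clamped end conditions give two more equations: 2h_0·σ_0 + h_0·σ_1 = 6(Δ_0 - g'(0)) = -30 and h_3·σ_3 + 2h_3·σ_4 = 6(g'(4) - Δ_3) = -24.
Hence σ_0 = -853/28, σ_1 = 433/14, σ_2 = -109/4, σ_3 = 253/14, σ_4 = -589/28.
On [3, 4], g'(x) = b_3 + 2c_3·(x - 3) + 3d_3·(x - 3)² with b_3 = Δ_3 - h_3(2σ_3 + σ_4)/6 = -141/56, c_3 = σ_3/2 = 253/28, d_3 = (σ_4 - σ_3)/(6h_3) = -365/56. So g'(3) = -141/56.

-2.5179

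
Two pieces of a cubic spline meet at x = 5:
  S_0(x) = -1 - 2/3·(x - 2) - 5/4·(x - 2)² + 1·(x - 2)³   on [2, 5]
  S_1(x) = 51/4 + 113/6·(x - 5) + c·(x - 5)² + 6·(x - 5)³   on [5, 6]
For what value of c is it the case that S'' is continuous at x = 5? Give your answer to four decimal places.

7.7500

S_0''(x) = -5/2 + 6·(x - 2), so S_0''(5) = 31/2. On the right, S_1''(5) = 2c, so c = 31/4.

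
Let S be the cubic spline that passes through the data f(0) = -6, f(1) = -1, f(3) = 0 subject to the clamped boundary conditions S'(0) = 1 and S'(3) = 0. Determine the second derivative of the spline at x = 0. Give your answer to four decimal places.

Let m_i = S''(x_i). Step sizes h_i = 1, 2; slopes of the chords Δ_i = (y_(i+1) - y_i)/h_i = 5, 1/2.
  1·m_0 + 6·m_1 + 2·m_2 = 6(Δ_1 - Δ_0) = -27
Clamped end conditions give two more equations: 2h_0·m_0 + h_0·m_1 = 6(Δ_0 - S'(0)) = 24 and h_1·m_1 + 2h_1·m_2 = 6(S'(3) - Δ_1) = -3.
Solving the tridiagonal system: m_0 = 97/6, m_1 = -25/3, m_2 = 41/12.

16.1667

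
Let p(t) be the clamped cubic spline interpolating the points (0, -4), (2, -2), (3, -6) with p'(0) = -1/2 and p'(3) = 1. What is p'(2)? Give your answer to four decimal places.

-3.7500

Let M_i = p''(x_i). Step sizes h_i = 2, 1; slopes of the chords Δ_i = (y_(i+1) - y_i)/h_i = 1, -4.
  2·M_0 + 6·M_1 + 1·M_2 = 6(Δ_1 - Δ_0) = -30
Clamped end conditions give two more equations: 2h_0·M_0 + h_0·M_1 = 6(Δ_0 - p'(0)) = 9 and h_1·M_1 + 2h_1·M_2 = 6(p'(3) - Δ_1) = 30.
Hence M_0 = 31/4, M_1 = -11, M_2 = 41/2.
On [2, 3], p'(t) = b_1 + 2c_1·(t - 2) + 3d_1·(t - 2)² with b_1 = Δ_1 - h_1(2M_1 + M_2)/6 = -15/4, c_1 = M_1/2 = -11/2, d_1 = (M_2 - M_1)/(6h_1) = 21/4. So p'(2) = -15/4.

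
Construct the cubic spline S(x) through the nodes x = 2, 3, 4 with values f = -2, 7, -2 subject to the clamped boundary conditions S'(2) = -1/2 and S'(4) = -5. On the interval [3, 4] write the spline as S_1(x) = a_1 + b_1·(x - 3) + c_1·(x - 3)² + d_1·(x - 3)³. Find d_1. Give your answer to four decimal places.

14.3750

With M_i denoting the second derivative at x_i, h_i = 1, 1, and Δ_i = (y_(i+1) − y_i)/h_i = 9, -9:
  1·M_0 + 4·M_1 + 1·M_2 = 6(Δ_1 - Δ_0) = -108
Clamped end conditions give two more equations: 2h_0·M_0 + h_0·M_1 = 6(Δ_0 - S'(2)) = 57 and h_1·M_1 + 2h_1·M_2 = 6(S'(4) - Δ_1) = 24.
Solving the tridiagonal system: M_0 = 213/4, M_1 = -99/2, M_2 = 147/4.
On [3, 4], with S_1(x) = a_1 + b_1·(x - 3) + c_1·(x - 3)² + d_1·(x - 3)³: c_1 = M_1/2 = -99/4, d_1 = (M_2 - M_1)/(6h_1) = 115/8, b_1 = Δ_1 - h_1(2M_1 + M_2)/6 = 11/8.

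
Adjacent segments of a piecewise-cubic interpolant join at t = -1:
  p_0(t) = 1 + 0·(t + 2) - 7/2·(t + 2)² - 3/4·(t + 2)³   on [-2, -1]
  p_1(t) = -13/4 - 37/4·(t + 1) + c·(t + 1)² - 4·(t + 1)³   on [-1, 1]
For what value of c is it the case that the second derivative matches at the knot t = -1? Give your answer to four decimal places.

-5.7500

p_0''(t) = -7 - 9/2·(t + 2), so p_0''(-1) = -23/2. On the right, p_1''(-1) = 2c, so c = -23/4.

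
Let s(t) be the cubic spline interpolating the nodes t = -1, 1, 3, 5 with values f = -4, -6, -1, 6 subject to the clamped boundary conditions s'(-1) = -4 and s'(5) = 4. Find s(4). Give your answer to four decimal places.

Let m_i = s''(x_i). Step sizes h_i = 2, 2, 2; slopes of the chords Δ_i = (y_(i+1) - y_i)/h_i = -1, 5/2, 7/2.
  2·m_0 + 8·m_1 + 2·m_2 = 6(Δ_1 - Δ_0) = 21
  2·m_1 + 8·m_2 + 2·m_3 = 6(Δ_2 - Δ_1) = 6
Clamped end conditions give two more equations: 2h_0·m_0 + h_0·m_1 = 6(Δ_0 - s'(-1)) = 18 and h_2·m_2 + 2h_2·m_3 = 6(s'(5) - Δ_2) = 3.
Forward elimination and back-substitution give m_0 = 11/3, m_1 = 5/3, m_2 = 1/6, m_3 = 2/3.
On [3, 5], s(t) = -1 + 19/6·(t - 3) + 1/12·(t - 3)² + 1/24·(t - 3)³.
With (t - 3) = 1: s(4) = 55/24.

2.2917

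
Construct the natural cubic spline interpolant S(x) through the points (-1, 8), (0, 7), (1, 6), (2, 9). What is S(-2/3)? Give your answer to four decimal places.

With M_i denoting the second derivative at x_i, h_i = 1, 1, 1, and Δ_i = (y_(i+1) − y_i)/h_i = -1, -1, 3:
  1·M_0 + 4·M_1 + 1·M_2 = 6(Δ_1 - Δ_0) = 0
  1·M_1 + 4·M_2 + 1·M_3 = 6(Δ_2 - Δ_1) = 24
Natural end conditions: M_0 = M_3 = 0.
Forward elimination and back-substitution give M_0 = 0, M_1 = -8/5, M_2 = 32/5, M_3 = 0.
On [-1, 0], S(x) = 8 - 11/15·(x + 1) + 0·(x + 1)² - 4/15·(x + 1)³.
With (x + 1) = 1/3: S(-2/3) = 3137/405.

7.7457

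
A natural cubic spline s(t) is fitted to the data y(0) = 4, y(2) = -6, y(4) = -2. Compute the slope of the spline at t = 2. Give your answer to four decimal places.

Put M_i = s'' at the i-th knot. Here h = (2, 2) and Δ = (-5, 2), so the interior equations h_(i-1)·M_(i-1) + 2(h_(i-1)+h_i)·M_i + h_i·M_(i+1) = 6(Δ_i − Δ_(i-1)) read
  2·M_0 + 8·M_1 + 2·M_2 = 6(Δ_1 - Δ_0) = 42
Natural end conditions: M_0 = M_2 = 0.
Forward elimination and back-substitution give M_0 = 0, M_1 = 21/4, M_2 = 0.
On [2, 4], s'(t) = b_1 + 2c_1·(t - 2) + 3d_1·(t - 2)² with b_1 = Δ_1 - h_1(2M_1 + M_2)/6 = -3/2, c_1 = M_1/2 = 21/8, d_1 = (M_2 - M_1)/(6h_1) = -7/16. So s'(2) = -3/2.

-1.5000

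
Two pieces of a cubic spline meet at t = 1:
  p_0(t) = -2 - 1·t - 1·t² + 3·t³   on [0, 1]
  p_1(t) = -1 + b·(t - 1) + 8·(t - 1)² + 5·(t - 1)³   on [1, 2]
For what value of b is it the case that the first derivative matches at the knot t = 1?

6

p_0'(t) = -1 - 2·t + 9·t², so p_0'(1) = 6. On the right, p_1'(1) = b, so b = 6.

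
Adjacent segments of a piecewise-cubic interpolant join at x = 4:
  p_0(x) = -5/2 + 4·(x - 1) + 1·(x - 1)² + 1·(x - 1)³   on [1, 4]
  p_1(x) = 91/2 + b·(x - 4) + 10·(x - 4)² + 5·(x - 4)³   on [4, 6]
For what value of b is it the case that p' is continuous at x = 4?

p_0'(x) = 4 + 2·(x - 1) + 3·(x - 1)², so p_0'(4) = 37. On the right, p_1'(4) = b, so b = 37.

37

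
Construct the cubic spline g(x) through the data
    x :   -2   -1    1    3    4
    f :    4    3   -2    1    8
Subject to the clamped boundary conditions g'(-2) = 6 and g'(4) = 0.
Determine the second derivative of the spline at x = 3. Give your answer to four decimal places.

9.8182

With σ_i denoting the second derivative at x_i, h_i = 1, 2, 2, 1, and Δ_i = (y_(i+1) − y_i)/h_i = -1, -5/2, 3/2, 7:
  1·σ_0 + 6·σ_1 + 2·σ_2 = 6(Δ_1 - Δ_0) = -9
  2·σ_1 + 8·σ_2 + 2·σ_3 = 6(Δ_2 - Δ_1) = 24
  2·σ_2 + 6·σ_3 + 1·σ_4 = 6(Δ_3 - Δ_2) = 33
Clamped end conditions give two more equations: 2h_0·σ_0 + h_0·σ_1 = 6(Δ_0 - g'(-2)) = -42 and h_3·σ_3 + 2h_3·σ_4 = 6(g'(4) - Δ_3) = -42.
Solving: σ_0 = -243/11, σ_1 = 24/11, σ_2 = 0, σ_3 = 108/11, σ_4 = -285/11.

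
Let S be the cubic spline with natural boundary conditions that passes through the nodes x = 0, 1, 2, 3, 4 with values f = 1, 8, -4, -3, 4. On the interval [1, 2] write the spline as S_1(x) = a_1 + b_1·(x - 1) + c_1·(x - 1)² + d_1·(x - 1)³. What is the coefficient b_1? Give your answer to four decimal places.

-4.8214

Put σ_i = S'' at the i-th knot. Here h = (1, 1, 1, 1) and Δ = (7, -12, 1, 7), so the interior equations h_(i-1)·σ_(i-1) + 2(h_(i-1)+h_i)·σ_i + h_i·σ_(i+1) = 6(Δ_i − Δ_(i-1)) read
  1·σ_0 + 4·σ_1 + 1·σ_2 = 6(Δ_1 - Δ_0) = -114
  1·σ_1 + 4·σ_2 + 1·σ_3 = 6(Δ_2 - Δ_1) = 78
  1·σ_2 + 4·σ_3 + 1·σ_4 = 6(Δ_3 - Δ_2) = 36
Natural end conditions: σ_0 = σ_4 = 0.
Solving the tridiagonal system: σ_0 = 0, σ_1 = -993/28, σ_2 = 195/7, σ_3 = 57/28, σ_4 = 0.
On [1, 2], with S_1(x) = a_1 + b_1·(x - 1) + c_1·(x - 1)² + d_1·(x - 1)³: c_1 = σ_1/2 = -993/56, d_1 = (σ_2 - σ_1)/(6h_1) = 591/56, b_1 = Δ_1 - h_1(2σ_1 + σ_2)/6 = -135/28.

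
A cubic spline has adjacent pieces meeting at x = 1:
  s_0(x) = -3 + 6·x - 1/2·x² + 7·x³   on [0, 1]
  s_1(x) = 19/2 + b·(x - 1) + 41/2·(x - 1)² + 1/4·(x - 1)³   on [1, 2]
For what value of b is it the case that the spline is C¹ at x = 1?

s_0'(x) = 6 - 1·x + 21·x², so s_0'(1) = 26. On the right, s_1'(1) = b, so b = 26.

26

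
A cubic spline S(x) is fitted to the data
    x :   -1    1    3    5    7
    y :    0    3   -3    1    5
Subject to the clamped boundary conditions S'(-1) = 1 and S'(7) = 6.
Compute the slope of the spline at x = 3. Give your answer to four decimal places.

-0.8929

With M_i denoting the second derivative at x_i, h_i = 2, 2, 2, 2, and Δ_i = (y_(i+1) − y_i)/h_i = 3/2, -3, 2, 2:
  2·M_0 + 8·M_1 + 2·M_2 = 6(Δ_1 - Δ_0) = -27
  2·M_1 + 8·M_2 + 2·M_3 = 6(Δ_2 - Δ_1) = 30
  2·M_2 + 8·M_3 + 2·M_4 = 6(Δ_3 - Δ_2) = 0
Clamped end conditions give two more equations: 2h_0·M_0 + h_0·M_1 = 6(Δ_0 - S'(-1)) = 3 and h_3·M_3 + 2h_3·M_4 = 6(S'(7) - Δ_3) = 24.
Solving the tridiagonal system: M_0 = 409/112, M_1 = -325/56, M_2 = 97/16, M_3 = -193/56, M_4 = 865/112.
On [3, 5], S'(x) = b_2 + 2c_2·(x - 3) + 3d_2·(x - 3)² with b_2 = Δ_2 - h_2(2M_2 + M_3)/6 = -25/28, c_2 = M_2/2 = 97/32, d_2 = (M_3 - M_2)/(6h_2) = -355/448. So S'(3) = -25/28.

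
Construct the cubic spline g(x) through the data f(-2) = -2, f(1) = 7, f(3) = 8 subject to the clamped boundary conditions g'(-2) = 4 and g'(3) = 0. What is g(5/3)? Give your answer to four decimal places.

7.6889

Write M_i for g''(x_i). With h_i = 3, 2 and divided differences Δ_i = 3, 1/2, the continuity of g' gives the tridiagonal system
  3·M_0 + 10·M_1 + 2·M_2 = 6(Δ_1 - Δ_0) = -15
Clamped end conditions give two more equations: 2h_0·M_0 + h_0·M_1 = 6(Δ_0 - g'(-2)) = -6 and h_1·M_1 + 2h_1·M_2 = 6(g'(3) - Δ_1) = -3.
Solving: M_0 = -3/10, M_1 = -7/5, M_2 = -1/20.
On [1, 3], g(x) = 7 + 29/20·(x - 1) - 7/10·(x - 1)² + 9/80·(x - 1)³.
With (x - 1) = 2/3: g(5/3) = 346/45.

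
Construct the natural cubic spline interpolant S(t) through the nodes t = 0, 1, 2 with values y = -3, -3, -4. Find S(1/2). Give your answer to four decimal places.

-2.9063

Put M_i = S'' at the i-th knot. Here h = (1, 1) and Δ = (0, -1), so the interior equations h_(i-1)·M_(i-1) + 2(h_(i-1)+h_i)·M_i + h_i·M_(i+1) = 6(Δ_i − Δ_(i-1)) read
  1·M_0 + 4·M_1 + 1·M_2 = 6(Δ_1 - Δ_0) = -6
Natural end conditions: M_0 = M_2 = 0.
Hence M_0 = 0, M_1 = -3/2, M_2 = 0.
On [0, 1], S(t) = -3 + 1/4·t + 0·t² - 1/4·t³.
With t = 1/2: S(1/2) = -93/32.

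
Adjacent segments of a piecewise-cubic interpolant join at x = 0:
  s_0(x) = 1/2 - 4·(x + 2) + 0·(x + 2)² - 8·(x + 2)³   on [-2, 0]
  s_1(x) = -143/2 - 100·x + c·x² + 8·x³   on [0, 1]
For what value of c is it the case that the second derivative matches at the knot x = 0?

s_0''(x) = 0 - 48·(x + 2), so s_0''(0) = -96. On the right, s_1''(0) = 2c, so c = -48.

-48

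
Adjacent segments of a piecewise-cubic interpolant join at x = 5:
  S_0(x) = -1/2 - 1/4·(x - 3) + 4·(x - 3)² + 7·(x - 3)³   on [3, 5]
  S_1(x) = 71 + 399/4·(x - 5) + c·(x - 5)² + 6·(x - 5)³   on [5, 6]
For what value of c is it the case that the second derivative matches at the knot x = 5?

46

S_0''(x) = 8 + 42·(x - 3), so S_0''(5) = 92. On the right, S_1''(5) = 2c, so c = 46.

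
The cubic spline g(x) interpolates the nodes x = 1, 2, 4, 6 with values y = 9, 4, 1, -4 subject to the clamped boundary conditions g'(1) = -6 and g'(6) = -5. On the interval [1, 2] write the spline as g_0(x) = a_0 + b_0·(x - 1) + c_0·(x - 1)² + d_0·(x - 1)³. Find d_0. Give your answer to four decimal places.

0.3913

Put m_i = g'' at the i-th knot. Here h = (1, 2, 2) and Δ = (-5, -3/2, -5/2), so the interior equations h_(i-1)·m_(i-1) + 2(h_(i-1)+h_i)·m_i + h_i·m_(i+1) = 6(Δ_i − Δ_(i-1)) read
  1·m_0 + 6·m_1 + 2·m_2 = 6(Δ_1 - Δ_0) = 21
  2·m_1 + 8·m_2 + 2·m_3 = 6(Δ_2 - Δ_1) = -6
Clamped end conditions give two more equations: 2h_0·m_0 + h_0·m_1 = 6(Δ_0 - g'(1)) = 6 and h_2·m_2 + 2h_2·m_3 = 6(g'(6) - Δ_2) = -15.
Forward elimination and back-substitution give m_0 = 28/23, m_1 = 82/23, m_2 = -37/46, m_3 = -77/23.
On [1, 2], with g_0(x) = a_0 + b_0·(x - 1) + c_0·(x - 1)² + d_0·(x - 1)³: c_0 = m_0/2 = 14/23, d_0 = (m_1 - m_0)/(6h_0) = 9/23, b_0 = Δ_0 - h_0(2m_0 + m_1)/6 = -6.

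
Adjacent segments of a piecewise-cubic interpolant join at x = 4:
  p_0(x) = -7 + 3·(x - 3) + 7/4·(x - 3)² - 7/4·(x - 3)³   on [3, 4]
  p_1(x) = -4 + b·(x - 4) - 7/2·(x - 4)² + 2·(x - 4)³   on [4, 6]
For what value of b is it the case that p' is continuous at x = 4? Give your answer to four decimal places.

1.2500

p_0'(x) = 3 + 7/2·(x - 3) - 21/4·(x - 3)², so p_0'(4) = 5/4. On the right, p_1'(4) = b, so b = 5/4.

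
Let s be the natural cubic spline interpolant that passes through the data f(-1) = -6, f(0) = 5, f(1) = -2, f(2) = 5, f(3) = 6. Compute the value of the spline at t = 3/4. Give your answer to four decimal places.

Put σ_i = s'' at the i-th knot. Here h = (1, 1, 1, 1) and Δ = (11, -7, 7, 1), so the interior equations h_(i-1)·σ_(i-1) + 2(h_(i-1)+h_i)·σ_i + h_i·σ_(i+1) = 6(Δ_i − Δ_(i-1)) read
  1·σ_0 + 4·σ_1 + 1·σ_2 = 6(Δ_1 - Δ_0) = -108
  1·σ_1 + 4·σ_2 + 1·σ_3 = 6(Δ_2 - Δ_1) = 84
  1·σ_2 + 4·σ_3 + 1·σ_4 = 6(Δ_3 - Δ_2) = -36
Natural end conditions: σ_0 = σ_4 = 0.
Solving: σ_0 = 0, σ_1 = -249/7, σ_2 = 240/7, σ_3 = -123/7, σ_4 = 0.
On [0, 1], s(t) = 5 - 6/7·t - 249/14·t² + 163/14·t³.
With t = 3/4: s(3/4) = -659/896.

-0.7355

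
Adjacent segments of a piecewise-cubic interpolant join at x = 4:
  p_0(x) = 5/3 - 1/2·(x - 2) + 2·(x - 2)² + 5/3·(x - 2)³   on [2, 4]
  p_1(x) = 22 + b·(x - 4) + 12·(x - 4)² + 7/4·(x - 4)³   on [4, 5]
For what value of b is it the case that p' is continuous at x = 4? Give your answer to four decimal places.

p_0'(x) = -1/2 + 4·(x - 2) + 5·(x - 2)², so p_0'(4) = 55/2. On the right, p_1'(4) = b, so b = 55/2.

27.5000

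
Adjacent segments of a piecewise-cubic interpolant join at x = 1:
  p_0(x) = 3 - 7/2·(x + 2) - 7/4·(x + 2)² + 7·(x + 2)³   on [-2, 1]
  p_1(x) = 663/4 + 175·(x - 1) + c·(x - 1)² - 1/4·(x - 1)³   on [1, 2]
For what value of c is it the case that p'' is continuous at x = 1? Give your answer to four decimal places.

p_0''(x) = -7/2 + 42·(x + 2), so p_0''(1) = 245/2. On the right, p_1''(1) = 2c, so c = 245/4.

61.2500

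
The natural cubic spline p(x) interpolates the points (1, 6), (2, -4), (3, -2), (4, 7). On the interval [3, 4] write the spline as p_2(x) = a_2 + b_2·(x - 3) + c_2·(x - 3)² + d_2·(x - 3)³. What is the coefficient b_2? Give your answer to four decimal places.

6.8667

With M_i denoting the second derivative at x_i, h_i = 1, 1, 1, and Δ_i = (y_(i+1) − y_i)/h_i = -10, 2, 9:
  1·M_0 + 4·M_1 + 1·M_2 = 6(Δ_1 - Δ_0) = 72
  1·M_1 + 4·M_2 + 1·M_3 = 6(Δ_2 - Δ_1) = 42
Natural end conditions: M_0 = M_3 = 0.
Solving: M_0 = 0, M_1 = 82/5, M_2 = 32/5, M_3 = 0.
On [3, 4], with p_2(x) = a_2 + b_2·(x - 3) + c_2·(x - 3)² + d_2·(x - 3)³: c_2 = M_2/2 = 16/5, d_2 = (M_3 - M_2)/(6h_2) = -16/15, b_2 = Δ_2 - h_2(2M_2 + M_3)/6 = 103/15.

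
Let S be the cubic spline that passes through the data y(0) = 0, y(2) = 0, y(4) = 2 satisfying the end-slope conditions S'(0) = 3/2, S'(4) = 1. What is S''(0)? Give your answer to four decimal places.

Write M_i for S''(x_i). With h_i = 2, 2 and divided differences Δ_i = 0, 1, the continuity of S' gives the tridiagonal system
  2·M_0 + 8·M_1 + 2·M_2 = 6(Δ_1 - Δ_0) = 6
Clamped end conditions give two more equations: 2h_0·M_0 + h_0·M_1 = 6(Δ_0 - S'(0)) = -9 and h_1·M_1 + 2h_1·M_2 = 6(S'(4) - Δ_1) = 0.
Solving: M_0 = -25/8, M_1 = 7/4, M_2 = -7/8.

-3.1250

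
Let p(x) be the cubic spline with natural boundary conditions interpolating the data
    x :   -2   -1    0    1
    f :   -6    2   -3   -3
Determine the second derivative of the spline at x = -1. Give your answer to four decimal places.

Put σ_i = p'' at the i-th knot. Here h = (1, 1, 1) and Δ = (8, -5, 0), so the interior equations h_(i-1)·σ_(i-1) + 2(h_(i-1)+h_i)·σ_i + h_i·σ_(i+1) = 6(Δ_i − Δ_(i-1)) read
  1·σ_0 + 4·σ_1 + 1·σ_2 = 6(Δ_1 - Δ_0) = -78
  1·σ_1 + 4·σ_2 + 1·σ_3 = 6(Δ_2 - Δ_1) = 30
Natural end conditions: σ_0 = σ_3 = 0.
Solving: σ_0 = 0, σ_1 = -114/5, σ_2 = 66/5, σ_3 = 0.

-22.8000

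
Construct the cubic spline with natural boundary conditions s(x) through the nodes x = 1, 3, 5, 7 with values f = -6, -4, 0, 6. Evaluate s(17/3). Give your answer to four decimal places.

Write M_i for s''(x_i). With h_i = 2, 2, 2 and divided differences Δ_i = 1, 2, 3, the continuity of s' gives the tridiagonal system
  2·M_0 + 8·M_1 + 2·M_2 = 6(Δ_1 - Δ_0) = 6
  2·M_1 + 8·M_2 + 2·M_3 = 6(Δ_2 - Δ_1) = 6
Natural end conditions: M_0 = M_3 = 0.
Solving: M_0 = 0, M_1 = 3/5, M_2 = 3/5, M_3 = 0.
On [5, 7], s(x) = 0 + 13/5·(x - 5) + 3/10·(x - 5)² - 1/20·(x - 5)³.
With (x - 5) = 2/3: s(17/3) = 50/27.

1.8519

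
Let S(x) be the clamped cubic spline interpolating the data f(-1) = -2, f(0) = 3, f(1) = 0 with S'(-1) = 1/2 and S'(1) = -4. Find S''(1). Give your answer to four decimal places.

With M_i denoting the second derivative at x_i, h_i = 1, 1, and Δ_i = (y_(i+1) − y_i)/h_i = 5, -3:
  1·M_0 + 4·M_1 + 1·M_2 = 6(Δ_1 - Δ_0) = -48
Clamped end conditions give two more equations: 2h_0·M_0 + h_0·M_1 = 6(Δ_0 - S'(-1)) = 27 and h_1·M_1 + 2h_1·M_2 = 6(S'(1) - Δ_1) = -6.
Hence M_0 = 93/4, M_1 = -39/2, M_2 = 27/4.

6.7500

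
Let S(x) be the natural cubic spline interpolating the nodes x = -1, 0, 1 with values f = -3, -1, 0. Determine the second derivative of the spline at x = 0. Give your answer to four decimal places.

-1.5000

Let M_i = S''(x_i). Step sizes h_i = 1, 1; slopes of the chords Δ_i = (y_(i+1) - y_i)/h_i = 2, 1.
  1·M_0 + 4·M_1 + 1·M_2 = 6(Δ_1 - Δ_0) = -6
Natural end conditions: M_0 = M_2 = 0.
Solving the tridiagonal system: M_0 = 0, M_1 = -3/2, M_2 = 0.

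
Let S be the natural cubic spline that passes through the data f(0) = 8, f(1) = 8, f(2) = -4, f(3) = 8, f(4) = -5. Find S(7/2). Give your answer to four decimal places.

Write M_i for S''(x_i). With h_i = 1, 1, 1, 1 and divided differences Δ_i = 0, -12, 12, -13, the continuity of S' gives the tridiagonal system
  1·M_0 + 4·M_1 + 1·M_2 = 6(Δ_1 - Δ_0) = -72
  1·M_1 + 4·M_2 + 1·M_3 = 6(Δ_2 - Δ_1) = 144
  1·M_2 + 4·M_3 + 1·M_4 = 6(Δ_3 - Δ_2) = -150
Natural end conditions: M_0 = M_4 = 0.
Solving the tridiagonal system: M_0 = 0, M_1 = -129/4, M_2 = 57, M_3 = -207/4, M_4 = 0.
On [3, 4], S(x) = 8 + 17/4·(x - 3) - 207/8·(x - 3)² + 69/8·(x - 3)³.
With (x - 3) = 1/2: S(7/2) = 303/64.

4.7344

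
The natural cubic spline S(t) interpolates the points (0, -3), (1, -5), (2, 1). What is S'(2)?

8

Put M_i = S'' at the i-th knot. Here h = (1, 1) and Δ = (-2, 6), so the interior equations h_(i-1)·M_(i-1) + 2(h_(i-1)+h_i)·M_i + h_i·M_(i+1) = 6(Δ_i − Δ_(i-1)) read
  1·M_0 + 4·M_1 + 1·M_2 = 6(Δ_1 - Δ_0) = 48
Natural end conditions: M_0 = M_2 = 0.
Forward elimination and back-substitution give M_0 = 0, M_1 = 12, M_2 = 0.
On [1, 2], S'(t) = b_1 + 2c_1·(t - 1) + 3d_1·(t - 1)² with b_1 = Δ_1 - h_1(2M_1 + M_2)/6 = 2, c_1 = M_1/2 = 6, d_1 = (M_2 - M_1)/(6h_1) = -2. So S'(2) = 8.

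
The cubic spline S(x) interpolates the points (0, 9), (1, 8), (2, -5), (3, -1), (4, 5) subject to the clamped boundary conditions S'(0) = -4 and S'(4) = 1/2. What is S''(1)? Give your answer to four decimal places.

With M_i denoting the second derivative at x_i, h_i = 1, 1, 1, 1, and Δ_i = (y_(i+1) − y_i)/h_i = -1, -13, 4, 6:
  1·M_0 + 4·M_1 + 1·M_2 = 6(Δ_1 - Δ_0) = -72
  1·M_1 + 4·M_2 + 1·M_3 = 6(Δ_2 - Δ_1) = 102
  1·M_2 + 4·M_3 + 1·M_4 = 6(Δ_3 - Δ_2) = 12
Clamped end conditions give two more equations: 2h_0·M_0 + h_0·M_1 = 6(Δ_0 - S'(0)) = 18 and h_3·M_3 + 2h_3·M_4 = 6(S'(4) - Δ_3) = -33.
Forward elimination and back-substitution give M_0 = 1425/56, M_1 = -921/28, M_2 = 273/8, M_3 = -45/28, M_4 = -879/56.

-32.8929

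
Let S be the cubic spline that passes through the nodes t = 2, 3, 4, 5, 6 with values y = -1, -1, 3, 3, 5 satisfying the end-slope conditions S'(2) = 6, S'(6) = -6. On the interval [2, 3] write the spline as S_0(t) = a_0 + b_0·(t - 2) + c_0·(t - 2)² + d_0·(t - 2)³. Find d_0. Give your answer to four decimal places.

With σ_i denoting the second derivative at x_i, h_i = 1, 1, 1, 1, and Δ_i = (y_(i+1) − y_i)/h_i = 0, 4, 0, 2:
  1·σ_0 + 4·σ_1 + 1·σ_2 = 6(Δ_1 - Δ_0) = 24
  1·σ_1 + 4·σ_2 + 1·σ_3 = 6(Δ_2 - Δ_1) = -24
  1·σ_2 + 4·σ_3 + 1·σ_4 = 6(Δ_3 - Δ_2) = 12
Clamped end conditions give two more equations: 2h_0·σ_0 + h_0·σ_1 = 6(Δ_0 - S'(2)) = -36 and h_3·σ_3 + 2h_3·σ_4 = 6(S'(6) - Δ_3) = -48.
Solving: σ_0 = -363/14, σ_1 = 111/7, σ_2 = -27/2, σ_3 = 99/7, σ_4 = -435/14.
On [2, 3], with S_0(t) = a_0 + b_0·(t - 2) + c_0·(t - 2)² + d_0·(t - 2)³: c_0 = σ_0/2 = -363/28, d_0 = (σ_1 - σ_0)/(6h_0) = 195/28, b_0 = Δ_0 - h_0(2σ_0 + σ_1)/6 = 6.

6.9643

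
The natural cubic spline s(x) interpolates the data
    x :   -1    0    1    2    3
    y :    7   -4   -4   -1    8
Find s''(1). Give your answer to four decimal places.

-2.1429

Put M_i = s'' at the i-th knot. Here h = (1, 1, 1, 1) and Δ = (-11, 0, 3, 9), so the interior equations h_(i-1)·M_(i-1) + 2(h_(i-1)+h_i)·M_i + h_i·M_(i+1) = 6(Δ_i − Δ_(i-1)) read
  1·M_0 + 4·M_1 + 1·M_2 = 6(Δ_1 - Δ_0) = 66
  1·M_1 + 4·M_2 + 1·M_3 = 6(Δ_2 - Δ_1) = 18
  1·M_2 + 4·M_3 + 1·M_4 = 6(Δ_3 - Δ_2) = 36
Natural end conditions: M_0 = M_4 = 0.
Forward elimination and back-substitution give M_0 = 0, M_1 = 477/28, M_2 = -15/7, M_3 = 267/28, M_4 = 0.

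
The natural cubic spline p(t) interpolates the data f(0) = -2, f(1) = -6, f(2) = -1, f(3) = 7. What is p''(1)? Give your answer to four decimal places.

13.2000

Put σ_i = p'' at the i-th knot. Here h = (1, 1, 1) and Δ = (-4, 5, 8), so the interior equations h_(i-1)·σ_(i-1) + 2(h_(i-1)+h_i)·σ_i + h_i·σ_(i+1) = 6(Δ_i − Δ_(i-1)) read
  1·σ_0 + 4·σ_1 + 1·σ_2 = 6(Δ_1 - Δ_0) = 54
  1·σ_1 + 4·σ_2 + 1·σ_3 = 6(Δ_2 - Δ_1) = 18
Natural end conditions: σ_0 = σ_3 = 0.
Solving the tridiagonal system: σ_0 = 0, σ_1 = 66/5, σ_2 = 6/5, σ_3 = 0.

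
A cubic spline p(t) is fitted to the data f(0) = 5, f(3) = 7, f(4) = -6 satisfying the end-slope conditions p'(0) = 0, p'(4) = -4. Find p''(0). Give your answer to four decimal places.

9.9167

Let σ_i = p''(x_i). Step sizes h_i = 3, 1; slopes of the chords Δ_i = (y_(i+1) - y_i)/h_i = 2/3, -13.
  3·σ_0 + 8·σ_1 + 1·σ_2 = 6(Δ_1 - Δ_0) = -82
Clamped end conditions give two more equations: 2h_0·σ_0 + h_0·σ_1 = 6(Δ_0 - p'(0)) = 4 and h_1·σ_1 + 2h_1·σ_2 = 6(p'(4) - Δ_1) = 54.
Forward elimination and back-substitution give σ_0 = 119/12, σ_1 = -37/2, σ_2 = 145/4.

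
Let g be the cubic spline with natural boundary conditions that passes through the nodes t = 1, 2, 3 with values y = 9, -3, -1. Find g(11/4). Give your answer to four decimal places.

-2.3203

Put σ_i = g'' at the i-th knot. Here h = (1, 1) and Δ = (-12, 2), so the interior equations h_(i-1)·σ_(i-1) + 2(h_(i-1)+h_i)·σ_i + h_i·σ_(i+1) = 6(Δ_i − Δ_(i-1)) read
  1·σ_0 + 4·σ_1 + 1·σ_2 = 6(Δ_1 - Δ_0) = 84
Natural end conditions: σ_0 = σ_2 = 0.
Hence σ_0 = 0, σ_1 = 21, σ_2 = 0.
On [2, 3], g(t) = -3 - 5·(t - 2) + 21/2·(t - 2)² - 7/2·(t - 2)³.
With (t - 2) = 3/4: g(11/4) = -297/128.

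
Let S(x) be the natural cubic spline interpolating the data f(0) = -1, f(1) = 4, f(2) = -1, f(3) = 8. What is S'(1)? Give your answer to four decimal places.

-2.2000

With M_i denoting the second derivative at x_i, h_i = 1, 1, 1, and Δ_i = (y_(i+1) − y_i)/h_i = 5, -5, 9:
  1·M_0 + 4·M_1 + 1·M_2 = 6(Δ_1 - Δ_0) = -60
  1·M_1 + 4·M_2 + 1·M_3 = 6(Δ_2 - Δ_1) = 84
Natural end conditions: M_0 = M_3 = 0.
Forward elimination and back-substitution give M_0 = 0, M_1 = -108/5, M_2 = 132/5, M_3 = 0.
On [1, 2], S'(x) = b_1 + 2c_1·(x - 1) + 3d_1·(x - 1)² with b_1 = Δ_1 - h_1(2M_1 + M_2)/6 = -11/5, c_1 = M_1/2 = -54/5, d_1 = (M_2 - M_1)/(6h_1) = 8. So S'(1) = -11/5.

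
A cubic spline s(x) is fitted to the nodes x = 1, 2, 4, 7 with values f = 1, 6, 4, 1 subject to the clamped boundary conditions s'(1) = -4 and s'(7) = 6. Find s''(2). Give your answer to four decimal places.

Write M_i for s''(x_i). With h_i = 1, 2, 3 and divided differences Δ_i = 5, -1, -1, the continuity of s' gives the tridiagonal system
  1·M_0 + 6·M_1 + 2·M_2 = 6(Δ_1 - Δ_0) = -36
  2·M_1 + 10·M_2 + 3·M_3 = 6(Δ_2 - Δ_1) = 0
Clamped end conditions give two more equations: 2h_0·M_0 + h_0·M_1 = 6(Δ_0 - s'(1)) = 54 and h_2·M_2 + 2h_2·M_3 = 6(s'(7) - Δ_2) = 42.
Solving: M_0 = 1868/57, M_1 = -658/57, M_2 = 14/57, M_3 = 392/57.

-11.5439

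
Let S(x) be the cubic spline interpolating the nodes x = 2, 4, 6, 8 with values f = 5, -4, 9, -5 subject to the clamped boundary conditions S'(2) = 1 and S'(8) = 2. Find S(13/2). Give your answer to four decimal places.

6.2688

Let m_i = S''(x_i). Step sizes h_i = 2, 2, 2; slopes of the chords Δ_i = (y_(i+1) - y_i)/h_i = -9/2, 13/2, -7.
  2·m_0 + 8·m_1 + 2·m_2 = 6(Δ_1 - Δ_0) = 66
  2·m_1 + 8·m_2 + 2·m_3 = 6(Δ_2 - Δ_1) = -81
Clamped end conditions give two more equations: 2h_0·m_0 + h_0·m_1 = 6(Δ_0 - S'(2)) = -33 and h_2·m_2 + 2h_2·m_3 = 6(S'(8) - Δ_2) = 54.
Forward elimination and back-substitution give m_0 = -256/15, m_1 = 529/30, m_2 = -307/15, m_3 = 356/15.
On [6, 8], S(x) = 9 - 19/15·(x - 6) - 307/30·(x - 6)² + 221/60·(x - 6)³.
With (x - 6) = 1/2: S(13/2) = 1003/160.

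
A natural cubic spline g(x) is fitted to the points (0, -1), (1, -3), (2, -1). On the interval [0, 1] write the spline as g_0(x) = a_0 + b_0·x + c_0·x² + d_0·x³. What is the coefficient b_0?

With m_i denoting the second derivative at x_i, h_i = 1, 1, and Δ_i = (y_(i+1) − y_i)/h_i = -2, 2:
  1·m_0 + 4·m_1 + 1·m_2 = 6(Δ_1 - Δ_0) = 24
Natural end conditions: m_0 = m_2 = 0.
Hence m_0 = 0, m_1 = 6, m_2 = 0.
On [0, 1], with g_0(x) = a_0 + b_0·x + c_0·x² + d_0·x³: c_0 = m_0/2 = 0, d_0 = (m_1 - m_0)/(6h_0) = 1, b_0 = Δ_0 - h_0(2m_0 + m_1)/6 = -3.

-3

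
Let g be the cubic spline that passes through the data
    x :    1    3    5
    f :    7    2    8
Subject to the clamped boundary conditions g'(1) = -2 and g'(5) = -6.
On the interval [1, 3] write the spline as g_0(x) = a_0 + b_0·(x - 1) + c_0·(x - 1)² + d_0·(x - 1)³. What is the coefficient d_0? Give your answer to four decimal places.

1.3438

Write σ_i for g''(x_i). With h_i = 2, 2 and divided differences Δ_i = -5/2, 3, the continuity of g' gives the tridiagonal system
  2·σ_0 + 8·σ_1 + 2·σ_2 = 6(Δ_1 - Δ_0) = 33
Clamped end conditions give two more equations: 2h_0·σ_0 + h_0·σ_1 = 6(Δ_0 - g'(1)) = -3 and h_1·σ_1 + 2h_1·σ_2 = 6(g'(5) - Δ_1) = -54.
Forward elimination and back-substitution give σ_0 = -47/8, σ_1 = 41/4, σ_2 = -149/8.
On [1, 3], with g_0(x) = a_0 + b_0·(x - 1) + c_0·(x - 1)² + d_0·(x - 1)³: c_0 = σ_0/2 = -47/16, d_0 = (σ_1 - σ_0)/(6h_0) = 43/32, b_0 = Δ_0 - h_0(2σ_0 + σ_1)/6 = -2.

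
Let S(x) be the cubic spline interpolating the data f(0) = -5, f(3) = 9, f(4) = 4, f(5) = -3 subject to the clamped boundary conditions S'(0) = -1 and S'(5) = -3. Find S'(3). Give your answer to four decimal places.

Let M_i = S''(x_i). Step sizes h_i = 3, 1, 1; slopes of the chords Δ_i = (y_(i+1) - y_i)/h_i = 14/3, -5, -7.
  3·M_0 + 8·M_1 + 1·M_2 = 6(Δ_1 - Δ_0) = -58
  1·M_1 + 4·M_2 + 1·M_3 = 6(Δ_2 - Δ_1) = -12
Clamped end conditions give two more equations: 2h_0·M_0 + h_0·M_1 = 6(Δ_0 - S'(0)) = 34 and h_2·M_2 + 2h_2·M_3 = 6(S'(5) - Δ_2) = 24.
Forward elimination and back-substitution give M_0 = 970/87, M_1 = -318/29, M_2 = -108/29, M_3 = 402/29.
On [3, 4], S'(x) = b_1 + 2c_1·(x - 3) + 3d_1·(x - 3)² with b_1 = Δ_1 - h_1(2M_1 + M_2)/6 = -21/29, c_1 = M_1/2 = -159/29, d_1 = (M_2 - M_1)/(6h_1) = 35/29. So S'(3) = -21/29.

-0.7241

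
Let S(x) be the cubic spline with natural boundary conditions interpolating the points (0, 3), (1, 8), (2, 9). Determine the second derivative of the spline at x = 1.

-6

Let M_i = S''(x_i). Step sizes h_i = 1, 1; slopes of the chords Δ_i = (y_(i+1) - y_i)/h_i = 5, 1.
  1·M_0 + 4·M_1 + 1·M_2 = 6(Δ_1 - Δ_0) = -24
Natural end conditions: M_0 = M_2 = 0.
Solving: M_0 = 0, M_1 = -6, M_2 = 0.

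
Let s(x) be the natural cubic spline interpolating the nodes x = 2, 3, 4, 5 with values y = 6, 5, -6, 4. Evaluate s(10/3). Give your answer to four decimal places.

Let m_i = s''(x_i). Step sizes h_i = 1, 1, 1; slopes of the chords Δ_i = (y_(i+1) - y_i)/h_i = -1, -11, 10.
  1·m_0 + 4·m_1 + 1·m_2 = 6(Δ_1 - Δ_0) = -60
  1·m_1 + 4·m_2 + 1·m_3 = 6(Δ_2 - Δ_1) = 126
Natural end conditions: m_0 = m_3 = 0.
Hence m_0 = 0, m_1 = -122/5, m_2 = 188/5, m_3 = 0.
On [3, 4], s(x) = 5 - 137/15·(x - 3) - 61/5·(x - 3)² + 31/3·(x - 3)³.
With (x - 3) = 1/3: s(10/3) = 398/405.

0.9827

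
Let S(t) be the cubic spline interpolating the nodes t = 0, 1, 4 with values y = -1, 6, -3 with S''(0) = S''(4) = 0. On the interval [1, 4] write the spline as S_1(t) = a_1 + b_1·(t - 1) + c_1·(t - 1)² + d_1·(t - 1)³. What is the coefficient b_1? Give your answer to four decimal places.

With M_i denoting the second derivative at x_i, h_i = 1, 3, and Δ_i = (y_(i+1) − y_i)/h_i = 7, -3:
  1·M_0 + 8·M_1 + 3·M_2 = 6(Δ_1 - Δ_0) = -60
Natural end conditions: M_0 = M_2 = 0.
Solving: M_0 = 0, M_1 = -15/2, M_2 = 0.
On [1, 4], with S_1(t) = a_1 + b_1·(t - 1) + c_1·(t - 1)² + d_1·(t - 1)³: c_1 = M_1/2 = -15/4, d_1 = (M_2 - M_1)/(6h_1) = 5/12, b_1 = Δ_1 - h_1(2M_1 + M_2)/6 = 9/2.

4.5000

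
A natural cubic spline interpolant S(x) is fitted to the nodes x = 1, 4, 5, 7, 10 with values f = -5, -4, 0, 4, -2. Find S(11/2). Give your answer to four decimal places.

1.7158

With M_i denoting the second derivative at x_i, h_i = 3, 1, 2, 3, and Δ_i = (y_(i+1) − y_i)/h_i = 1/3, 4, 2, -2:
  3·M_0 + 8·M_1 + 1·M_2 = 6(Δ_1 - Δ_0) = 22
  1·M_1 + 6·M_2 + 2·M_3 = 6(Δ_2 - Δ_1) = -12
  2·M_2 + 10·M_3 + 3·M_4 = 6(Δ_3 - Δ_2) = -24
Natural end conditions: M_0 = M_4 = 0.
Solving: M_0 = 0, M_1 = 652/219, M_2 = -398/219, M_3 = -446/219, M_4 = 0.
On [5, 7], S(x) = 0 + 284/73·(x - 5) - 199/219·(x - 5)² - 4/219·(x - 5)³.
With (x - 5) = 1/2: S(11/2) = 501/292.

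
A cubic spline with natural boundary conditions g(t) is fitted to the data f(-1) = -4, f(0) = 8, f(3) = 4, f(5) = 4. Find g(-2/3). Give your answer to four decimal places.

Write M_i for g''(x_i). With h_i = 1, 3, 2 and divided differences Δ_i = 12, -4/3, 0, the continuity of g' gives the tridiagonal system
  1·M_0 + 8·M_1 + 3·M_2 = 6(Δ_1 - Δ_0) = -80
  3·M_1 + 10·M_2 + 2·M_3 = 6(Δ_2 - Δ_1) = 8
Natural end conditions: M_0 = M_3 = 0.
Forward elimination and back-substitution give M_0 = 0, M_1 = -824/71, M_2 = 304/71, M_3 = 0.
On [-1, 0], g(t) = -4 + 2968/213·(t + 1) + 0·(t + 1)² - 412/213·(t + 1)³.
With (t + 1) = 1/3: g(-2/3) = 3296/5751.

0.5731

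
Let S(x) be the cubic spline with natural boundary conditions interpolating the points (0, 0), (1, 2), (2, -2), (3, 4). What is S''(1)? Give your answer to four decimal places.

-13.6000

Let M_i = S''(x_i). Step sizes h_i = 1, 1, 1; slopes of the chords Δ_i = (y_(i+1) - y_i)/h_i = 2, -4, 6.
  1·M_0 + 4·M_1 + 1·M_2 = 6(Δ_1 - Δ_0) = -36
  1·M_1 + 4·M_2 + 1·M_3 = 6(Δ_2 - Δ_1) = 60
Natural end conditions: M_0 = M_3 = 0.
Hence M_0 = 0, M_1 = -68/5, M_2 = 92/5, M_3 = 0.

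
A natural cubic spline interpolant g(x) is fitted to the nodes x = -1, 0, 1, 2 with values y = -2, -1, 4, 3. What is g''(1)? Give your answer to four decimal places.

Write M_i for g''(x_i). With h_i = 1, 1, 1 and divided differences Δ_i = 1, 5, -1, the continuity of g' gives the tridiagonal system
  1·M_0 + 4·M_1 + 1·M_2 = 6(Δ_1 - Δ_0) = 24
  1·M_1 + 4·M_2 + 1·M_3 = 6(Δ_2 - Δ_1) = -36
Natural end conditions: M_0 = M_3 = 0.
Forward elimination and back-substitution give M_0 = 0, M_1 = 44/5, M_2 = -56/5, M_3 = 0.

-11.2000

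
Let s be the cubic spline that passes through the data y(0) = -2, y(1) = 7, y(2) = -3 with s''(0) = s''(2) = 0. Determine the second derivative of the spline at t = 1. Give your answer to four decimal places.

-28.5000

Put M_i = s'' at the i-th knot. Here h = (1, 1) and Δ = (9, -10), so the interior equations h_(i-1)·M_(i-1) + 2(h_(i-1)+h_i)·M_i + h_i·M_(i+1) = 6(Δ_i − Δ_(i-1)) read
  1·M_0 + 4·M_1 + 1·M_2 = 6(Δ_1 - Δ_0) = -114
Natural end conditions: M_0 = M_2 = 0.
Hence M_0 = 0, M_1 = -57/2, M_2 = 0.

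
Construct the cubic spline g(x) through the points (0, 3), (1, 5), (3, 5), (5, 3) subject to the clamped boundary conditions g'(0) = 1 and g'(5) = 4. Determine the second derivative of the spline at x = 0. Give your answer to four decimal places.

Put M_i = g'' at the i-th knot. Here h = (1, 2, 2) and Δ = (2, 0, -1), so the interior equations h_(i-1)·M_(i-1) + 2(h_(i-1)+h_i)·M_i + h_i·M_(i+1) = 6(Δ_i − Δ_(i-1)) read
  1·M_0 + 6·M_1 + 2·M_2 = 6(Δ_1 - Δ_0) = -12
  2·M_1 + 8·M_2 + 2·M_3 = 6(Δ_2 - Δ_1) = -6
Clamped end conditions give two more equations: 2h_0·M_0 + h_0·M_1 = 6(Δ_0 - g'(0)) = 6 and h_2·M_2 + 2h_2·M_3 = 6(g'(5) - Δ_2) = 30.
Solving the tridiagonal system: M_0 = 90/23, M_1 = -42/23, M_2 = -57/23, M_3 = 201/23.

3.9130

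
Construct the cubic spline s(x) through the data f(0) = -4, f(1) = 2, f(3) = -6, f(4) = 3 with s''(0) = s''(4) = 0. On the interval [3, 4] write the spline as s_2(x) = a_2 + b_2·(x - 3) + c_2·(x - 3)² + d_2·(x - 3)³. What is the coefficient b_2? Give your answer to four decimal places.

2.8750

Write M_i for s''(x_i). With h_i = 1, 2, 1 and divided differences Δ_i = 6, -4, 9, the continuity of s' gives the tridiagonal system
  1·M_0 + 6·M_1 + 2·M_2 = 6(Δ_1 - Δ_0) = -60
  2·M_1 + 6·M_2 + 1·M_3 = 6(Δ_2 - Δ_1) = 78
Natural end conditions: M_0 = M_3 = 0.
Forward elimination and back-substitution give M_0 = 0, M_1 = -129/8, M_2 = 147/8, M_3 = 0.
On [3, 4], with s_2(x) = a_2 + b_2·(x - 3) + c_2·(x - 3)² + d_2·(x - 3)³: c_2 = M_2/2 = 147/16, d_2 = (M_3 - M_2)/(6h_2) = -49/16, b_2 = Δ_2 - h_2(2M_2 + M_3)/6 = 23/8.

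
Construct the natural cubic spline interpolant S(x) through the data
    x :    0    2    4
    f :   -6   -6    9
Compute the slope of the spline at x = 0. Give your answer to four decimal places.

Put σ_i = S'' at the i-th knot. Here h = (2, 2) and Δ = (0, 15/2), so the interior equations h_(i-1)·σ_(i-1) + 2(h_(i-1)+h_i)·σ_i + h_i·σ_(i+1) = 6(Δ_i − Δ_(i-1)) read
  2·σ_0 + 8·σ_1 + 2·σ_2 = 6(Δ_1 - Δ_0) = 45
Natural end conditions: σ_0 = σ_2 = 0.
Hence σ_0 = 0, σ_1 = 45/8, σ_2 = 0.
On [0, 2], S'(x) = b_0 + 2c_0·x + 3d_0·x² with b_0 = Δ_0 - h_0(2σ_0 + σ_1)/6 = -15/8, c_0 = σ_0/2 = 0, d_0 = (σ_1 - σ_0)/(6h_0) = 15/32. So S'(0) = -15/8.

-1.8750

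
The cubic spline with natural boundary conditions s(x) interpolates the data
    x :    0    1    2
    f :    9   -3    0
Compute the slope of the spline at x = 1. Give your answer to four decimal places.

Let M_i = s''(x_i). Step sizes h_i = 1, 1; slopes of the chords Δ_i = (y_(i+1) - y_i)/h_i = -12, 3.
  1·M_0 + 4·M_1 + 1·M_2 = 6(Δ_1 - Δ_0) = 90
Natural end conditions: M_0 = M_2 = 0.
Solving the tridiagonal system: M_0 = 0, M_1 = 45/2, M_2 = 0.
On [1, 2], s'(x) = b_1 + 2c_1·(x - 1) + 3d_1·(x - 1)² with b_1 = Δ_1 - h_1(2M_1 + M_2)/6 = -9/2, c_1 = M_1/2 = 45/4, d_1 = (M_2 - M_1)/(6h_1) = -15/4. So s'(1) = -9/2.

-4.5000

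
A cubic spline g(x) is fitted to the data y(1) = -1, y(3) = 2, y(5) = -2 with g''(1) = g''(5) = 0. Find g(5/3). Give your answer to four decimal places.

0.5185

Put M_i = g'' at the i-th knot. Here h = (2, 2) and Δ = (3/2, -2), so the interior equations h_(i-1)·M_(i-1) + 2(h_(i-1)+h_i)·M_i + h_i·M_(i+1) = 6(Δ_i − Δ_(i-1)) read
  2·M_0 + 8·M_1 + 2·M_2 = 6(Δ_1 - Δ_0) = -21
Natural end conditions: M_0 = M_2 = 0.
Solving: M_0 = 0, M_1 = -21/8, M_2 = 0.
On [1, 3], g(x) = -1 + 19/8·(x - 1) + 0·(x - 1)² - 7/32·(x - 1)³.
With (x - 1) = 2/3: g(5/3) = 14/27.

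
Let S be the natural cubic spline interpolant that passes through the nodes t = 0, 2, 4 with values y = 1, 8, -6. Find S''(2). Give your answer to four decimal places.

-7.8750

Put m_i = S'' at the i-th knot. Here h = (2, 2) and Δ = (7/2, -7), so the interior equations h_(i-1)·m_(i-1) + 2(h_(i-1)+h_i)·m_i + h_i·m_(i+1) = 6(Δ_i − Δ_(i-1)) read
  2·m_0 + 8·m_1 + 2·m_2 = 6(Δ_1 - Δ_0) = -63
Natural end conditions: m_0 = m_2 = 0.
Solving the tridiagonal system: m_0 = 0, m_1 = -63/8, m_2 = 0.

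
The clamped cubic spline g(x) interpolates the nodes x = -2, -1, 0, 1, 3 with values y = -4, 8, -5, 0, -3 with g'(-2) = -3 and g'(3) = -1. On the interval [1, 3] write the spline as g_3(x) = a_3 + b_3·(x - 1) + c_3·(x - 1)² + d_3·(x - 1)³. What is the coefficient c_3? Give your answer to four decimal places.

-8.9390

Let M_i = g''(x_i). Step sizes h_i = 1, 1, 1, 2; slopes of the chords Δ_i = (y_(i+1) - y_i)/h_i = 12, -13, 5, -3/2.
  1·M_0 + 4·M_1 + 1·M_2 = 6(Δ_1 - Δ_0) = -150
  1·M_1 + 4·M_2 + 1·M_3 = 6(Δ_2 - Δ_1) = 108
  1·M_2 + 6·M_3 + 2·M_4 = 6(Δ_3 - Δ_2) = -39
Clamped end conditions give two more equations: 2h_0·M_0 + h_0·M_1 = 6(Δ_0 - g'(-2)) = 90 and h_3·M_3 + 2h_3·M_4 = 6(g'(3) - Δ_3) = 3.
Solving: M_0 = 6547/82, M_1 = -2857/41, M_2 = 4009/82, M_3 = -733/41, M_4 = 1589/164.
On [1, 3], with g_3(x) = a_3 + b_3·(x - 1) + c_3·(x - 1)² + d_3·(x - 1)³: c_3 = M_3/2 = -733/82, d_3 = (M_4 - M_3)/(6h_3) = 1507/656, b_3 = Δ_3 - h_3(2M_3 + M_4)/6 = 1179/164.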